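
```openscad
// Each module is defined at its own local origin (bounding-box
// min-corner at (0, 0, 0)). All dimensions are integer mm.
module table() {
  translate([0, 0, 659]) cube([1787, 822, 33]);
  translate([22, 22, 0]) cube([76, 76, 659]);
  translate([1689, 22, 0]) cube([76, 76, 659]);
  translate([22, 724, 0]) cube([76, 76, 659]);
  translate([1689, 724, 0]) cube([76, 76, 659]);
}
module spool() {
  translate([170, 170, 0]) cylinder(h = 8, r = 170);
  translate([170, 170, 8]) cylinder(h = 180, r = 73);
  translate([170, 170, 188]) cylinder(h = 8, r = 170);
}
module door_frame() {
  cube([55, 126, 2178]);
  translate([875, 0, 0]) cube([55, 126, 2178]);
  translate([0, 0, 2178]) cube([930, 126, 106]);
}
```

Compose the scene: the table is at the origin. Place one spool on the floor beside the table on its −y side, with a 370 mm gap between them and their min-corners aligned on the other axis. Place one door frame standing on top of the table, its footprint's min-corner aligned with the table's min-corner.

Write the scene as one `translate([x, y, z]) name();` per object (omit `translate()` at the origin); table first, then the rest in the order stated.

table();
translate([0, -710, 0]) spool();
translate([0, 0, 692]) door_frame();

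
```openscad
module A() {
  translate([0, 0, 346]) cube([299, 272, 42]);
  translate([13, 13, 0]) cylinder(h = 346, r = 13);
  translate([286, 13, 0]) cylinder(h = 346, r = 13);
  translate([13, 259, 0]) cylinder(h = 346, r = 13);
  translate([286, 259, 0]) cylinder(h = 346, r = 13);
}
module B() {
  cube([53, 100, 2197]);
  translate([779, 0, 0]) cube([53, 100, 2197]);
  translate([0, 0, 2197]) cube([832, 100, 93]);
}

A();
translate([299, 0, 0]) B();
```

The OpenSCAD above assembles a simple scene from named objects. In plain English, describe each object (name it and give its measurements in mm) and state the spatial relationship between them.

A is a four-legged stool. The seat is 299×272 mm, 42 mm thick, top at z = 388 mm. It stands on four round legs, each 26 mm in diameter, from z = 0 to the seat underside, each leg's axis is inset half a diameter from the nearest pair of seat edges (so the leg's bounding box is flush with the corner).

B is a door frame. The clear opening is 726 mm wide and 2197 mm high. Two 53 mm wide jambs, 100 mm deep, stand either side of the opening from the floor to the top of the opening. A 93 mm thick head sits across the top of both jambs, spanning the full outside width of the frame.

The door frame is against the stool's +x side, with their −y faces flush.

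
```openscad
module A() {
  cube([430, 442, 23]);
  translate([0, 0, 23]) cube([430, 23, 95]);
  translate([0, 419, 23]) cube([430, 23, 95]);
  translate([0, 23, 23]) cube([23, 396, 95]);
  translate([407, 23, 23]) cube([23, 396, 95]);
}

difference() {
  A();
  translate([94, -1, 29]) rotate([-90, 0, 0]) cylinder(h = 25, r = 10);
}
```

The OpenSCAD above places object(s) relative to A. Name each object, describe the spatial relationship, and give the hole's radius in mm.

A is an open box. The open box has a circular hole through its front wall. The hole's radius is 10 mm.

The subtracted cylinder has r = 10 mm.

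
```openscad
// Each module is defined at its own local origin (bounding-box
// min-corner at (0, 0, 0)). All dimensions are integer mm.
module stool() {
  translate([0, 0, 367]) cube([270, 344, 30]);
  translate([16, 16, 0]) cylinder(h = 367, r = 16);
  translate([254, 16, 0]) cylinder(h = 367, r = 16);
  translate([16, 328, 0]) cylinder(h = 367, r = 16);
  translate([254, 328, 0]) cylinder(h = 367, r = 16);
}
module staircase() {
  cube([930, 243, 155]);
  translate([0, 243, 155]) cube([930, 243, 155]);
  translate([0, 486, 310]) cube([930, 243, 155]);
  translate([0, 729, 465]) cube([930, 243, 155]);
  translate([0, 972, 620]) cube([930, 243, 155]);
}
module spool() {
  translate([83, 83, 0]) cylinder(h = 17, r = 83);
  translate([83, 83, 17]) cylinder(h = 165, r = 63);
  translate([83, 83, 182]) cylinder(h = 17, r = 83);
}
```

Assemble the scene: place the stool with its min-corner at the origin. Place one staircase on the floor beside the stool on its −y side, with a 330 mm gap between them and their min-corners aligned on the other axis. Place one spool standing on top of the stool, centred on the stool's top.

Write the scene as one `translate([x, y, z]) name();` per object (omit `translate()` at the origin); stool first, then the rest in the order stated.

stool();
translate([0, -1545, 0]) staircase();
translate([52, 89, 397]) spool();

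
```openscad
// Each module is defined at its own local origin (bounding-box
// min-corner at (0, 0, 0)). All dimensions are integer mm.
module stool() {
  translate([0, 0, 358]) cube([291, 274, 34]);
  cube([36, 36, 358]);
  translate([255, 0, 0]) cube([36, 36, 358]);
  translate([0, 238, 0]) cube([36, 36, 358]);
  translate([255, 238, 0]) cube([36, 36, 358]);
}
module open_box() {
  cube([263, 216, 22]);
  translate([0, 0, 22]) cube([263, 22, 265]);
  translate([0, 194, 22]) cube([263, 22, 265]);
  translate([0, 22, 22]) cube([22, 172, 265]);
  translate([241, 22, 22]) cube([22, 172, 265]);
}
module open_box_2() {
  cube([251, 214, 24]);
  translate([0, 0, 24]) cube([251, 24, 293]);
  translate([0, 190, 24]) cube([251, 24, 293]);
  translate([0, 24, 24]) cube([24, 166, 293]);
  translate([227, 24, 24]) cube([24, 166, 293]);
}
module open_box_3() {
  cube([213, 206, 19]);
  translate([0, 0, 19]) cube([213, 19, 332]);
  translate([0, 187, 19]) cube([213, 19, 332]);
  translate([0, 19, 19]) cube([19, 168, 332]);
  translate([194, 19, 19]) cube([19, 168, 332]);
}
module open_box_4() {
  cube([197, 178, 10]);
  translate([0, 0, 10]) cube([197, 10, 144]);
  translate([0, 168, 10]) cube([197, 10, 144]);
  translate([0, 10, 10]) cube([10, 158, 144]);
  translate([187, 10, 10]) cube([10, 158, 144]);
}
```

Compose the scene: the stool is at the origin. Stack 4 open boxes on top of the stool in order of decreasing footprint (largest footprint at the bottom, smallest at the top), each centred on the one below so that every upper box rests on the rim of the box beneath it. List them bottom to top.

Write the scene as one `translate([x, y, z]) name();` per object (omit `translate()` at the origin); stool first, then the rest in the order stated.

stool();
translate([14, 29, 392]) open_box();
translate([20, 30, 679]) open_box_2();
translate([39, 34, 996]) open_box_3();
translate([47, 48, 1347]) open_box_4();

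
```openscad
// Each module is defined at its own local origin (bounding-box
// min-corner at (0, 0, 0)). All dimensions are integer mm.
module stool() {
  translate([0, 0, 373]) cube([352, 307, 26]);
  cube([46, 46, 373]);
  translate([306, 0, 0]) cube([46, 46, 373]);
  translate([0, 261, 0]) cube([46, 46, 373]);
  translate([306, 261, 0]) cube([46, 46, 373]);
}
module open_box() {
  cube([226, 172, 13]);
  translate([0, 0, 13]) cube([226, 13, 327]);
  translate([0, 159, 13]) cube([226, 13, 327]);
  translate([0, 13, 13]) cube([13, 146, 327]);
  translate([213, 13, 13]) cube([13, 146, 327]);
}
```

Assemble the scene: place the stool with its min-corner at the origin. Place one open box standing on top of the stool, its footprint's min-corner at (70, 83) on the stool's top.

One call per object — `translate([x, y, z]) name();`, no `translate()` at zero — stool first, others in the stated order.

stool();
translate([70, 83, 399]) open_box();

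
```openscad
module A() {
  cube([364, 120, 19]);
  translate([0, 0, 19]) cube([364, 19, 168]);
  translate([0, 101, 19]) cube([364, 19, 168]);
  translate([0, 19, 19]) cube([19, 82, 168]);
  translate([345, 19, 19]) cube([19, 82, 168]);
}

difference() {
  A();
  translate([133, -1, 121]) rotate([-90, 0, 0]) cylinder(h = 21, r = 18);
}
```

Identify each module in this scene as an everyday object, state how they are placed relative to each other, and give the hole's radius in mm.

A is an open box. The open box has a circular hole through its front wall. The hole's radius is 18 mm.

The subtracted cylinder has r = 18 mm.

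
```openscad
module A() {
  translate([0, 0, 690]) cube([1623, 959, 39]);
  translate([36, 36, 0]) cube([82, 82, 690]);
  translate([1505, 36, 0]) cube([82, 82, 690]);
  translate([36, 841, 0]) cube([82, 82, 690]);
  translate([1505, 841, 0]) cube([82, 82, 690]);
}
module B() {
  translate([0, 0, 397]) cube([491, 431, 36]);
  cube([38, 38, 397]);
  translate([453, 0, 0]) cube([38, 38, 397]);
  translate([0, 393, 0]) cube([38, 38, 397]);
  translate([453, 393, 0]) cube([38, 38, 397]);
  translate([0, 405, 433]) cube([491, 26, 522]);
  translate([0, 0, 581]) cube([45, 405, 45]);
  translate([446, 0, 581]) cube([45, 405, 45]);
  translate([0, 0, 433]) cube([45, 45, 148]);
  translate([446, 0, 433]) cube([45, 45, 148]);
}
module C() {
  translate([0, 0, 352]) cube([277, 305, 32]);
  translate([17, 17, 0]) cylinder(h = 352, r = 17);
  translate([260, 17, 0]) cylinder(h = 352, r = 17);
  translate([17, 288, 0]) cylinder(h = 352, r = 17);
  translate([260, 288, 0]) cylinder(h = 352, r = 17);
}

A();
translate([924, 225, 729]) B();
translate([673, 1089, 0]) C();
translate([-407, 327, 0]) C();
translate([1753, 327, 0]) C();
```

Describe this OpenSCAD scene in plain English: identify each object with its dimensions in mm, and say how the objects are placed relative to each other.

A is a rectangular dining table. The top is 1623×959×39 mm with its upper surface at z = 729 mm. It stands on four 82×82 mm square legs, each inset 36 mm from the nearest pair of top edges, running from the floor to the underside of the top.

B is a chair: 491×431 mm seat, 36 mm thick, top at z = 433 mm, on four 38 mm square corner legs flush with the seat edges. A 26 mm thick backrest slab spans the full seat width, extending 522 mm above the seat top, its back face flush with the seat's +y edge. Two armrests of 45×45 mm section run along each side from the seat's front edge to the front of the backrest, top faces 193 mm above the seat top and outer faces flush with the seat's x-edges; a 45×45 mm post under the front of each armrest stands on the seat at the front corner.

C is a four-legged stool. The seat is a 277×305×32 mm slab whose top surface is at z = 384 mm; four round legs, each 34 mm in diameter, run from the floor (z = 0) to the underside of the seat, each leg's axis is inset half a diameter from the nearest pair of seat edges (so the leg's bounding box is flush with the corner).

The chair is on top of the table. Three stools sit around the table at the +y, −x, +x sides.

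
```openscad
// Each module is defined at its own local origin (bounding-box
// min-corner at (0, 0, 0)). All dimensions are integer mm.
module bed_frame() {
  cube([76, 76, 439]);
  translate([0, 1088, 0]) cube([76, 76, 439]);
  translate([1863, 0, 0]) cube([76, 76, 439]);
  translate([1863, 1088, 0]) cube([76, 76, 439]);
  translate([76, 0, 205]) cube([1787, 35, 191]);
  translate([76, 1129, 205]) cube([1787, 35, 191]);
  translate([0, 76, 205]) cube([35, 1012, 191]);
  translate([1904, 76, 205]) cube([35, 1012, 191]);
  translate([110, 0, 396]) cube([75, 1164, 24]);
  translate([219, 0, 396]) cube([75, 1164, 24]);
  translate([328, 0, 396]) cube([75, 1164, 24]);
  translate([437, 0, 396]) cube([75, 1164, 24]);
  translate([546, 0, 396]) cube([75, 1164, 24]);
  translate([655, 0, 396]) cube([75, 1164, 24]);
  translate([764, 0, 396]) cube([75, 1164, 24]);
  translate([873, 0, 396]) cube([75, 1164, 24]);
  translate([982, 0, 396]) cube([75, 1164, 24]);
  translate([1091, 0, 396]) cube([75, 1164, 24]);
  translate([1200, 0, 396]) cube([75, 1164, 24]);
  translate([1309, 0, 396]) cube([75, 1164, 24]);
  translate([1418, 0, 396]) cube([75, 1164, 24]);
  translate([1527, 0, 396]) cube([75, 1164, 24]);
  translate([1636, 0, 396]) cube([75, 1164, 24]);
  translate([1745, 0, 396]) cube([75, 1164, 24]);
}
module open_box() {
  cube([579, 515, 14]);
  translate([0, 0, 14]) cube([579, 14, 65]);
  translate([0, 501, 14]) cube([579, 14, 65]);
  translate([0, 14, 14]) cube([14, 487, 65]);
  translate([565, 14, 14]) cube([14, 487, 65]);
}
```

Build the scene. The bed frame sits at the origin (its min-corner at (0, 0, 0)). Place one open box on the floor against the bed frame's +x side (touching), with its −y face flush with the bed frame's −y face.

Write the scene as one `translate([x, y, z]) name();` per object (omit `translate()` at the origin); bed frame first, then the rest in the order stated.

bed_frame();
translate([1939, 0, 0]) open_box();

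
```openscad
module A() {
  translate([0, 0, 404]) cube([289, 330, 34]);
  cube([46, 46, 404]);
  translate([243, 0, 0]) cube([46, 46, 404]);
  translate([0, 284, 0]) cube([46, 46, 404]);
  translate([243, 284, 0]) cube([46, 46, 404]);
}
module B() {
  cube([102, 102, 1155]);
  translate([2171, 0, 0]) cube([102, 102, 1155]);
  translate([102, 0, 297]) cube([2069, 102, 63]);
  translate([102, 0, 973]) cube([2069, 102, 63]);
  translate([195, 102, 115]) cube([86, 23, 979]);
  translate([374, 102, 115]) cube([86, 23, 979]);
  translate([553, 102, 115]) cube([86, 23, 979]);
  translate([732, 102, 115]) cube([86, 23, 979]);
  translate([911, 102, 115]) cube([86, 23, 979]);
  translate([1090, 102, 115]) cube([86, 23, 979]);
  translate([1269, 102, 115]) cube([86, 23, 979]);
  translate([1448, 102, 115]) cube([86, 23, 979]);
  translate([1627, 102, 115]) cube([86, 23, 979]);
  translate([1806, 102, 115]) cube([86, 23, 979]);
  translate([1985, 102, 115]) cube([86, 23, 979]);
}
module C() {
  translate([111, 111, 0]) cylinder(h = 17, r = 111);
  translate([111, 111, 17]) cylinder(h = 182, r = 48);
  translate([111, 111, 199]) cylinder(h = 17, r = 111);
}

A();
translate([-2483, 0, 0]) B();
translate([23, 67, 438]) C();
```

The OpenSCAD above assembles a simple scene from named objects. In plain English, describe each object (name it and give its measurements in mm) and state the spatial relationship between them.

A is a simple wooden stool: a rectangular seat 289 mm (x) by 330 mm (y), 34 mm thick, top face at z = 438 mm, on four square legs, each 46×46 mm in cross-section. The legs rest on z = 0, each flush with a corner of the seat.

B is a fence section. Two 102×102 mm posts, 1155 mm tall, stand on the floor with a clear span of 2069 mm between their inner faces. Two horizontal rails of 102×63 mm section span the gap between the posts with their undersides at z = 297 mm and z = 973 mm, flush with the posts' −y face. 11 pickets, each 86 mm wide, 23 mm thick and 979 mm tall, are fixed to the +y face of the rails with their bottoms at z = 115 mm, evenly spaced across the span with equal gaps (rounded down to the nearest mm) at the −x end and between each pair — any rounding remainder accumulates at the +x end.

C is a spool: two coaxial disc flanges of radius 111 mm and thickness 17 mm, joined by a core cylinder of radius 48 mm and height 182 mm. The lower flange rests on z = 0 and the three cylinders share a vertical axis.

The fence section is on the floor beside the stool on its −x side. The spool is on top of the stool.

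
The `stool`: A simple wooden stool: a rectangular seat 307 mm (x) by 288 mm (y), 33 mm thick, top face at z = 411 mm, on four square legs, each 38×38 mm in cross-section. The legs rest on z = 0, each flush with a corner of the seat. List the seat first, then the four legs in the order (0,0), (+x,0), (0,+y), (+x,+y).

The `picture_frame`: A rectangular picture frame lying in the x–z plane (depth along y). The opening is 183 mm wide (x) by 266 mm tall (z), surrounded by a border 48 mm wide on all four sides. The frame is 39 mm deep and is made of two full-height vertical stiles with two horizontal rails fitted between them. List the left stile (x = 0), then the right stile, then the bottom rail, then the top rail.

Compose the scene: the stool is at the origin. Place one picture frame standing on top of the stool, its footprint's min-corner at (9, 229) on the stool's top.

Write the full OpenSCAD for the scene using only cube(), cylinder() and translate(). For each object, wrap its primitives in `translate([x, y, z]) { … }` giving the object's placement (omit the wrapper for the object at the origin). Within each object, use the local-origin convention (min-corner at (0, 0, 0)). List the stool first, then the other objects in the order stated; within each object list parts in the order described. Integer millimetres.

translate([0, 0, 378]) cube([307, 288, 33]);
cube([38, 38, 378]);
translate([269, 0, 0]) cube([38, 38, 378]);
translate([0, 250, 0]) cube([38, 38, 378]);
translate([269, 250, 0]) cube([38, 38, 378]);
translate([9, 229, 411]) {
  cube([48, 39, 362]);
  translate([231, 0, 0]) cube([48, 39, 362]);
  translate([48, 0, 0]) cube([183, 39, 48]);
  translate([48, 0, 314]) cube([183, 39, 48]);
}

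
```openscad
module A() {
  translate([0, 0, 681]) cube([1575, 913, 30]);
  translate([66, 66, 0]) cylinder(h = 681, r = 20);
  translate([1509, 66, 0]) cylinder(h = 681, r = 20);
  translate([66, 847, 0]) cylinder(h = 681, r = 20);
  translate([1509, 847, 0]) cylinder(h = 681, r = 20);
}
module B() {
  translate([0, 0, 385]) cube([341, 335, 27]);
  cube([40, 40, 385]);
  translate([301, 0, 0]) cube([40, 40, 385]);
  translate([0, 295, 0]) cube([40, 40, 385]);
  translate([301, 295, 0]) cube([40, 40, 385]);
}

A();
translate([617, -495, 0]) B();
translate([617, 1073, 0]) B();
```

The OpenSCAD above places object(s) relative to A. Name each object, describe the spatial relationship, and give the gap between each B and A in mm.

A is a table. B is a stool. Two stools sit around the table at the −y, +y sides. The gap between each stool and the table is 160 mm.

Each stool's nearest face is 160 mm from the table's bounding box.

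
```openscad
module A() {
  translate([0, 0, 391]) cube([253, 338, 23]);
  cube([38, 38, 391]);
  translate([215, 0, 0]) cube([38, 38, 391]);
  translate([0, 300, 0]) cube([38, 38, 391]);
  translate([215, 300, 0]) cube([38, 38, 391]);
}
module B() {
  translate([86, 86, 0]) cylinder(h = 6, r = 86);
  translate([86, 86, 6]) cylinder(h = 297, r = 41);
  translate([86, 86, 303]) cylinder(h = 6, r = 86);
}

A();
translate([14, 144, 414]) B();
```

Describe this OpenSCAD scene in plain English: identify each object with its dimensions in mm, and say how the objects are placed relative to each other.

A is a four-legged stool. The seat is 253×338 mm, 23 mm thick, top at z = 414 mm. It stands on four square legs, each 38×38 mm in cross-section, from z = 0 to the seat underside, each flush with a corner of the seat.

B is a spool: two coaxial disc flanges of radius 86 mm and thickness 6 mm, joined by a core cylinder of radius 41 mm and height 297 mm. The lower flange rests on z = 0 and the three cylinders share a vertical axis.

The spool is on top of the stool.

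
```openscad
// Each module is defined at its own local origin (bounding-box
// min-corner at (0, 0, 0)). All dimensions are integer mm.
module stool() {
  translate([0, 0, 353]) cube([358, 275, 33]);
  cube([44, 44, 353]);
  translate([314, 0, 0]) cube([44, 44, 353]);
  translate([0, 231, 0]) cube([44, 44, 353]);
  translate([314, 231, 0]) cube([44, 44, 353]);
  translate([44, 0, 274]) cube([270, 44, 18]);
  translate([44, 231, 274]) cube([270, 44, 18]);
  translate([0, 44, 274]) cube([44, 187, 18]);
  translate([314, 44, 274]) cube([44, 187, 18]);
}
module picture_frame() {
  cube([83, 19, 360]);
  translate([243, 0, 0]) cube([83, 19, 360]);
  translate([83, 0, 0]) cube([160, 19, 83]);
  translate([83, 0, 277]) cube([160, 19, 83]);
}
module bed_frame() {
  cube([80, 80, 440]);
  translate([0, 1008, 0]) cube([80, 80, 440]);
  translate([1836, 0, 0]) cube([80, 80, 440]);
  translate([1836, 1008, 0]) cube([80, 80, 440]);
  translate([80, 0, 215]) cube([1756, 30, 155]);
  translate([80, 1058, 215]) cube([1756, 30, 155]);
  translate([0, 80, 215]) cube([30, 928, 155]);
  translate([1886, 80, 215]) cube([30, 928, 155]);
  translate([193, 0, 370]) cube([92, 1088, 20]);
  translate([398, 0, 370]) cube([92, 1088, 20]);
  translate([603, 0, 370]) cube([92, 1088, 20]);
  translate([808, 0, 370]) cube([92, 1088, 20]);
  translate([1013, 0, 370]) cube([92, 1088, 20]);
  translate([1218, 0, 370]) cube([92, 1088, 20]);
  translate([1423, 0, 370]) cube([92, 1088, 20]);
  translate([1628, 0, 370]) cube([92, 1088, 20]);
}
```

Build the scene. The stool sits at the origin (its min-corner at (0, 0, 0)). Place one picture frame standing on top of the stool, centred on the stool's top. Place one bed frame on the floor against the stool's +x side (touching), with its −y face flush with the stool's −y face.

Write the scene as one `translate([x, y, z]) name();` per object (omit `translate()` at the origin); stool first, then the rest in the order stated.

stool();
translate([16, 128, 386]) picture_frame();
translate([358, 0, 0]) bed_frame();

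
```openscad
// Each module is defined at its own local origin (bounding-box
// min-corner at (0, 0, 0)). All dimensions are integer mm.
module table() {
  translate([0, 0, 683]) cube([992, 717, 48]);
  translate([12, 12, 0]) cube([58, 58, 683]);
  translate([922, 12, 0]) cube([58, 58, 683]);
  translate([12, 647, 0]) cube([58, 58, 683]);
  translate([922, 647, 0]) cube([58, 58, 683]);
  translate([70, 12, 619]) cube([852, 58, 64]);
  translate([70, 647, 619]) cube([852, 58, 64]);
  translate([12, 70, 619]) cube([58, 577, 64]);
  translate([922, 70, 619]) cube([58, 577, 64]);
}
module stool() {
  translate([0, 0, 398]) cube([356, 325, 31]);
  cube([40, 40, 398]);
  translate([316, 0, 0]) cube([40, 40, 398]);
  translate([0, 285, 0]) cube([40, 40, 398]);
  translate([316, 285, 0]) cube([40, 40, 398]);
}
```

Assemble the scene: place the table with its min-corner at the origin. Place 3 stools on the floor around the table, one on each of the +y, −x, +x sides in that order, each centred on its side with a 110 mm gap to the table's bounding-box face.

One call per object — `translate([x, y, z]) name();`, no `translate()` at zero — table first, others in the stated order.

table();
translate([318, 827, 0]) stool();
translate([-466, 196, 0]) stool();
translate([1102, 196, 0]) stool();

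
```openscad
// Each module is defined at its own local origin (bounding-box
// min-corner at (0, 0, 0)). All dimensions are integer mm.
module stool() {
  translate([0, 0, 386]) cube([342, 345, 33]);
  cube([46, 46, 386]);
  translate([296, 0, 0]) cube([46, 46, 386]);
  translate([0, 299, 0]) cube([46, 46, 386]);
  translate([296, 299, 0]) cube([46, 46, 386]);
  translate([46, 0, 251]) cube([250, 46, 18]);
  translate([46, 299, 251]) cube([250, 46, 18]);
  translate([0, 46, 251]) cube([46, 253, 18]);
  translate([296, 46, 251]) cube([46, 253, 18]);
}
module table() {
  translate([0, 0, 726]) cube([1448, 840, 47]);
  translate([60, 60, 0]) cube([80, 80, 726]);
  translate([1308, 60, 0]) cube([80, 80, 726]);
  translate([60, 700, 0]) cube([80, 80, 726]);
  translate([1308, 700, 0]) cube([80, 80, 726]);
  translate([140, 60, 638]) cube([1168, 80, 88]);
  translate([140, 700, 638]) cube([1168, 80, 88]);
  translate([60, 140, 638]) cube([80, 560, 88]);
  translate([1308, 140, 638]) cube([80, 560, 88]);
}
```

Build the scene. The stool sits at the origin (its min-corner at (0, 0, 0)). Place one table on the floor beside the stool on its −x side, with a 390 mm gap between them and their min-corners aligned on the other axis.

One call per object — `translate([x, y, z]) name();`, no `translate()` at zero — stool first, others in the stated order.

stool();
translate([-1838, 0, 0]) table();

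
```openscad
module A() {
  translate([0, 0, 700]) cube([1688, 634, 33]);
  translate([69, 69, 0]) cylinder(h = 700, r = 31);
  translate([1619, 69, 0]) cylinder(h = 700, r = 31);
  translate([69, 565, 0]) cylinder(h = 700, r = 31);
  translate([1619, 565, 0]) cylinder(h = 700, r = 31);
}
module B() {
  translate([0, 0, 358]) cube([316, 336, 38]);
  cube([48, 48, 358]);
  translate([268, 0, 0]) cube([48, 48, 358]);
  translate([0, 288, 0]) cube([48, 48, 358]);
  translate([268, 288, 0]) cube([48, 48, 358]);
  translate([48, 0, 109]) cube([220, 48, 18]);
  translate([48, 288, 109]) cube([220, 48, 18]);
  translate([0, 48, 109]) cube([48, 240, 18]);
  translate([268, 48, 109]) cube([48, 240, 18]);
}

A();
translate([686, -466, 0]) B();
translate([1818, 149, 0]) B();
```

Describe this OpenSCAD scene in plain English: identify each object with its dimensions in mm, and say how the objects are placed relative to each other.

A is a table with a 1688×634 mm rectangular top, 33 mm thick, top surface at z = 733 mm, supported by four round legs of 62 mm diameter, each leg's bounding box inset 38 mm from the nearest pair of top edges, running from the floor.

B is a simple wooden stool: a rectangular seat 316 mm (x) by 336 mm (y), 38 mm thick, top face at z = 396 mm, on four square legs, each 48×48 mm in cross-section. The legs rest on z = 0, each flush with a corner of the seat. Four stretchers, 48 mm wide and 18 mm tall, connect adjacent legs with their undersides at z = 109 mm, each running between the inner faces of the legs it joins and aligned with the legs' outer faces on the other axis.

Two stools sit around the table at the −y, +x sides.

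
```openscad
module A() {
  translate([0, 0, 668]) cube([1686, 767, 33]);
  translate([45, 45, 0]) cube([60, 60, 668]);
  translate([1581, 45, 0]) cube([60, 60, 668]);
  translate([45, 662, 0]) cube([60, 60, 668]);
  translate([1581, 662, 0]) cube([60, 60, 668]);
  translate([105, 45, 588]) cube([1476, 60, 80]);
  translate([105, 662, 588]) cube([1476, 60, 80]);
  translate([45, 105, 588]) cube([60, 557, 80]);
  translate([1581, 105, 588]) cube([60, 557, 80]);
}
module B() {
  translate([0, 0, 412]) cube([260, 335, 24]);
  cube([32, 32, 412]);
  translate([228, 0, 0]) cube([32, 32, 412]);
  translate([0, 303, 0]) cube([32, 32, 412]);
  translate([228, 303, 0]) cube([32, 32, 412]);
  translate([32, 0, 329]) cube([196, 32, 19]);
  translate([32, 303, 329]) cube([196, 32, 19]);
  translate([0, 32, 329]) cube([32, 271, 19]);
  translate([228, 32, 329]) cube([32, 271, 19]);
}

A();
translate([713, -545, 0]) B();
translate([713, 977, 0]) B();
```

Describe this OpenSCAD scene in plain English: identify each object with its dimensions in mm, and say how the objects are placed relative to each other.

A is a table: top 1686 mm (x) × 767 mm (y), 33 mm thick, upper face at z = 701 mm, on four 60×60 mm square legs, each inset 45 mm from the nearest pair of top edges, running from z = 0 to the bottom of the top. Four apron rails, 60 mm thick and 80 mm tall, run between adjacent legs with their top edges flush with the underside of the top and their outer faces flush with the legs' outer faces.

B is a simple wooden stool: a rectangular seat 260 mm (x) by 335 mm (y), 24 mm thick, top face at z = 436 mm, on four square legs, each 32×32 mm in cross-section. The legs rest on z = 0, each flush with a corner of the seat. Four stretchers, 32 mm wide and 19 mm tall, connect adjacent legs with their undersides at z = 329 mm, each running between the inner faces of the legs it joins and aligned with the legs' outer faces on the other axis.

Two stools sit around the table at the −y, +y sides.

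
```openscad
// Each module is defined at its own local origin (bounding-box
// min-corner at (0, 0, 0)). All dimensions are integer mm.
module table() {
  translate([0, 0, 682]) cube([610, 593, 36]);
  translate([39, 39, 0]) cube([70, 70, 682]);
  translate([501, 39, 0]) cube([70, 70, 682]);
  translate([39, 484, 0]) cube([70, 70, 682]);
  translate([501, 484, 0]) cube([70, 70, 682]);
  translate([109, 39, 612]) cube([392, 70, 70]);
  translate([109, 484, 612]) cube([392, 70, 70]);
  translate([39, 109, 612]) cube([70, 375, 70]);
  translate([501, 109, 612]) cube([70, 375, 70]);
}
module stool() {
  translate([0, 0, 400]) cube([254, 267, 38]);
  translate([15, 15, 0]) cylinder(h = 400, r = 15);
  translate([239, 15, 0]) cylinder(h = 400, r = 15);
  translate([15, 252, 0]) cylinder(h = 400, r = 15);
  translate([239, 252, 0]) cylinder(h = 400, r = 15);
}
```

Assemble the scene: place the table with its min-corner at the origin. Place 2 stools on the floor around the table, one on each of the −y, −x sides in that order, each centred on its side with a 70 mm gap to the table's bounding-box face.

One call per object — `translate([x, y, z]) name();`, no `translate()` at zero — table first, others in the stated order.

table();
translate([178, -337, 0]) stool();
translate([-324, 163, 0]) stool();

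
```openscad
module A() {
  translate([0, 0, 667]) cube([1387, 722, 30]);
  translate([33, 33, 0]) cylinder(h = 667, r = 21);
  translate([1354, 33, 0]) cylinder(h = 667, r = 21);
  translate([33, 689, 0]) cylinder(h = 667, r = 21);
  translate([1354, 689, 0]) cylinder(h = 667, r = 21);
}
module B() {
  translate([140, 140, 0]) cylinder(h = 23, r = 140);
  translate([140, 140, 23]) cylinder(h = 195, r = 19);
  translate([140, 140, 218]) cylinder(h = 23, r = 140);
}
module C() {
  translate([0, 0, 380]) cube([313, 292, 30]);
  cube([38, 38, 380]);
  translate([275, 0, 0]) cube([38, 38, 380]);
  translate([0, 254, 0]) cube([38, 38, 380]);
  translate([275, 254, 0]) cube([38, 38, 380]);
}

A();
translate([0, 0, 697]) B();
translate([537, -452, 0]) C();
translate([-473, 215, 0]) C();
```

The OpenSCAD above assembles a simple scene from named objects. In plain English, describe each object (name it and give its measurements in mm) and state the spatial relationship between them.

A is a table: top 1387 mm (x) × 722 mm (y), 30 mm thick, upper face at z = 697 mm, on four round legs of 42 mm diameter, each leg's bounding box inset 12 mm from the nearest pair of top edges, running from z = 0 to the bottom of the top.

B is a spool: two coaxial disc flanges of radius 140 mm and thickness 23 mm, joined by a core cylinder of radius 19 mm and height 195 mm. The lower flange rests on z = 0 and the three cylinders share a vertical axis.

C is a four-legged stool. The seat is 313×292 mm, 30 mm thick, top at z = 410 mm. It stands on four square legs, each 38×38 mm in cross-section, from z = 0 to the seat underside, each flush with a corner of the seat.

The spool is on top of the table. Two stools sit around the table at the −y, −x sides.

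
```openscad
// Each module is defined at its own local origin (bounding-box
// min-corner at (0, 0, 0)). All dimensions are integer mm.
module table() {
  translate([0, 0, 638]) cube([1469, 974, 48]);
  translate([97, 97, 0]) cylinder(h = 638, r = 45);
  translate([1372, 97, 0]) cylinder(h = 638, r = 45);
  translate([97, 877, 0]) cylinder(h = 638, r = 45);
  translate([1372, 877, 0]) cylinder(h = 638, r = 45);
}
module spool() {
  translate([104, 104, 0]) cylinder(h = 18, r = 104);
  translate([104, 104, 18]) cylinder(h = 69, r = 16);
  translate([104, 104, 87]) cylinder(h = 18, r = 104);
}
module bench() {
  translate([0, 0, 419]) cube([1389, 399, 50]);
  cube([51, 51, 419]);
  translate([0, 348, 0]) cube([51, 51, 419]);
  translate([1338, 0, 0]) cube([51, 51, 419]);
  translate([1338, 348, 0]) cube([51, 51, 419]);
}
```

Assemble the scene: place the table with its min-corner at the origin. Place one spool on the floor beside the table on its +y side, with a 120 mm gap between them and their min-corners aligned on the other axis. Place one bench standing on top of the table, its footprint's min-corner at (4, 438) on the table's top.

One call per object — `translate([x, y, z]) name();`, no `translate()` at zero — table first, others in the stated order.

table();
translate([0, 1094, 0]) spool();
translate([4, 438, 686]) bench();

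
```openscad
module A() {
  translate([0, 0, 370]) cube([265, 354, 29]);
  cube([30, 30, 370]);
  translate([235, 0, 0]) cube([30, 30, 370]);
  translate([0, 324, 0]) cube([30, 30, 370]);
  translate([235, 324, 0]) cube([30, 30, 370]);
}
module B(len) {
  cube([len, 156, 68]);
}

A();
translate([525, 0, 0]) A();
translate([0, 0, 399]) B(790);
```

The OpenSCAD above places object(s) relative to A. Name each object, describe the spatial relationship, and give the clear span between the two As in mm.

Second stool starts at x = 525; first ends at x = 265; clear span = 525 − 265 = 260 mm.

A is a stool. B is a beam. A beam spans the tops of two stools. The clear span between the two stools is 260 mm.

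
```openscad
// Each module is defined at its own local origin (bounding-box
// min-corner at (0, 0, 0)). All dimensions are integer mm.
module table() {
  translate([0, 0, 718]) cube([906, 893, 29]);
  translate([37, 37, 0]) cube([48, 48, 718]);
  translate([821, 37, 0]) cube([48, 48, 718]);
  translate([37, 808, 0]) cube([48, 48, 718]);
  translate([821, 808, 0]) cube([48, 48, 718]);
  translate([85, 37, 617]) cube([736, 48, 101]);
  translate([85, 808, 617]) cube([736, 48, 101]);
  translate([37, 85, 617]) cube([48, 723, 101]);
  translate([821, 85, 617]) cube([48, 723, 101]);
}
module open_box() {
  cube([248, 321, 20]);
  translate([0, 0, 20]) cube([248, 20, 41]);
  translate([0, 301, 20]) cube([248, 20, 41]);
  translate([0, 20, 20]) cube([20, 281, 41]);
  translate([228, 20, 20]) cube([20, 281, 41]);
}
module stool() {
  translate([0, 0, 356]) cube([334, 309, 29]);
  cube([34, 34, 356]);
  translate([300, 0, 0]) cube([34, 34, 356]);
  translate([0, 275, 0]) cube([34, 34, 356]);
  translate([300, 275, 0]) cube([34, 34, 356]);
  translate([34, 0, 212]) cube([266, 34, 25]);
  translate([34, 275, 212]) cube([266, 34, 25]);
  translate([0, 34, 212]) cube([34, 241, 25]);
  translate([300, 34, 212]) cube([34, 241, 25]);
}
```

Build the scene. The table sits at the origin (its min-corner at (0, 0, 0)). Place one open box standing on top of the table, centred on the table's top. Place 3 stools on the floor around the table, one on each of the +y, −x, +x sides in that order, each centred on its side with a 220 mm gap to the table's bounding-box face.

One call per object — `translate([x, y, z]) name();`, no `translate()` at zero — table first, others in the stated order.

table();
translate([329, 286, 747]) open_box();
translate([286, 1113, 0]) stool();
translate([-554, 292, 0]) stool();
translate([1126, 292, 0]) stool();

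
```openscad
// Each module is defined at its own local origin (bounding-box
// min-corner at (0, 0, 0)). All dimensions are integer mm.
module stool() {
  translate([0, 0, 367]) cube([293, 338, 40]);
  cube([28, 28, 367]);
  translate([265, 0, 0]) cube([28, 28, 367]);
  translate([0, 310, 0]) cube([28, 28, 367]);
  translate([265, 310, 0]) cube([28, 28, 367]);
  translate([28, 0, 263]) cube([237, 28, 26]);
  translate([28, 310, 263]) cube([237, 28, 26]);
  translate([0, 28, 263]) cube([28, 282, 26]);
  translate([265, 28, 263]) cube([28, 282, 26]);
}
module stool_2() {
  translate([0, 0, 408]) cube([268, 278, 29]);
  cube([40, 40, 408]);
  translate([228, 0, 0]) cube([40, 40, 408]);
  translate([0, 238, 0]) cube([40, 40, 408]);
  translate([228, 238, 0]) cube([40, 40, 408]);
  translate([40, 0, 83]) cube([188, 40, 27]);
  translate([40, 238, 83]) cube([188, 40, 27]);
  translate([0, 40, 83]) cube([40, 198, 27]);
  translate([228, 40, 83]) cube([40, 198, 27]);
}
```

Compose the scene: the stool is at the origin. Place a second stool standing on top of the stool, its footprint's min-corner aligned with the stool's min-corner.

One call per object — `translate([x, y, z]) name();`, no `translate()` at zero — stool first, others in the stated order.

stool();
translate([0, 0, 407]) stool_2();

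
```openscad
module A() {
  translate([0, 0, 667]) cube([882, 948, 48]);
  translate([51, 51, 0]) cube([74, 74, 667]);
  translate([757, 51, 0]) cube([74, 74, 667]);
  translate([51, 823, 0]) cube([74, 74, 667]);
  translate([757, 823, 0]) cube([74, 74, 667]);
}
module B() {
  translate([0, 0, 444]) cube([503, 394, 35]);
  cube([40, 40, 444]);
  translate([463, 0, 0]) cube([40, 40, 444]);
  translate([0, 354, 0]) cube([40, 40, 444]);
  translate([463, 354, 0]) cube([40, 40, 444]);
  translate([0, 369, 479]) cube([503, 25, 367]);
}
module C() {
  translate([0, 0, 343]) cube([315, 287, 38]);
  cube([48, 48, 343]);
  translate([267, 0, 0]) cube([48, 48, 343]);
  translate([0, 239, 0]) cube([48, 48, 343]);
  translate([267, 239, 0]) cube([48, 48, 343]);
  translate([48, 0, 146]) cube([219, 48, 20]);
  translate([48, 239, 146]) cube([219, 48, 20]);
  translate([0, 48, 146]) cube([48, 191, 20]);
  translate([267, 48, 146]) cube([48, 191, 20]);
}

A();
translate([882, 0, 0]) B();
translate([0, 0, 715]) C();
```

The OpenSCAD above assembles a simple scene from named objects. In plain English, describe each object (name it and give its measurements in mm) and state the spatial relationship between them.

A is a table: top 882 mm (x) × 948 mm (y), 48 mm thick, upper face at z = 715 mm, on four 74×74 mm square legs, each inset 51 mm from the nearest pair of top edges, running from z = 0 to the bottom of the top.

B is a chair: 503×394 mm seat, 35 mm thick, top at z = 479 mm, on four 40 mm square corner legs flush with the seat edges. A 25 mm thick backrest slab spans the full seat width, extending 367 mm above the seat top, its back face flush with the seat's +y edge.

C is a four-legged stool. The seat is 315×287 mm, 38 mm thick, top at z = 381 mm. It stands on four square legs, each 48×48 mm in cross-section, from z = 0 to the seat underside, each flush with a corner of the seat. Four stretchers, 48 mm wide and 20 mm tall, connect adjacent legs with their undersides at z = 146 mm, each running between the inner faces of the legs it joins and aligned with the legs' outer faces on the other axis.

The chair is against the table's +x side, with their −y faces flush. The stool is on top of the table.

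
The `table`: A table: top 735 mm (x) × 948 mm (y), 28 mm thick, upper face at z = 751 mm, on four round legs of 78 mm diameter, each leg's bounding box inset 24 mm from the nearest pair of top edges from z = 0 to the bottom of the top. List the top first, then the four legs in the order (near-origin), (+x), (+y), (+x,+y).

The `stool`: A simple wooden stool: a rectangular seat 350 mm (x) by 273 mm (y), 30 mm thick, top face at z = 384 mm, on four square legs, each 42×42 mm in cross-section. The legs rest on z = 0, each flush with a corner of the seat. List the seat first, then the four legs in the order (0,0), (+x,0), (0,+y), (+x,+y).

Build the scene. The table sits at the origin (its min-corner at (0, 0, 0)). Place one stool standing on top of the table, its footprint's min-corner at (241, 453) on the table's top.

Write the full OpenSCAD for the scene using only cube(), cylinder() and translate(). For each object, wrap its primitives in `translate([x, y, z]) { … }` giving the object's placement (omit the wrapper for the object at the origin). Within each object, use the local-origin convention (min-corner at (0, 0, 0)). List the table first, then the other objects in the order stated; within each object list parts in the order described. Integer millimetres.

translate([0, 0, 723]) cube([735, 948, 28]);
translate([63, 63, 0]) cylinder(h = 723, r = 39);
translate([672, 63, 0]) cylinder(h = 723, r = 39);
translate([63, 885, 0]) cylinder(h = 723, r = 39);
translate([672, 885, 0]) cylinder(h = 723, r = 39);
translate([241, 453, 751]) {
  translate([0, 0, 354]) cube([350, 273, 30]);
  cube([42, 42, 354]);
  translate([308, 0, 0]) cube([42, 42, 354]);
  translate([0, 231, 0]) cube([42, 42, 354]);
  translate([308, 231, 0]) cube([42, 42, 354]);
}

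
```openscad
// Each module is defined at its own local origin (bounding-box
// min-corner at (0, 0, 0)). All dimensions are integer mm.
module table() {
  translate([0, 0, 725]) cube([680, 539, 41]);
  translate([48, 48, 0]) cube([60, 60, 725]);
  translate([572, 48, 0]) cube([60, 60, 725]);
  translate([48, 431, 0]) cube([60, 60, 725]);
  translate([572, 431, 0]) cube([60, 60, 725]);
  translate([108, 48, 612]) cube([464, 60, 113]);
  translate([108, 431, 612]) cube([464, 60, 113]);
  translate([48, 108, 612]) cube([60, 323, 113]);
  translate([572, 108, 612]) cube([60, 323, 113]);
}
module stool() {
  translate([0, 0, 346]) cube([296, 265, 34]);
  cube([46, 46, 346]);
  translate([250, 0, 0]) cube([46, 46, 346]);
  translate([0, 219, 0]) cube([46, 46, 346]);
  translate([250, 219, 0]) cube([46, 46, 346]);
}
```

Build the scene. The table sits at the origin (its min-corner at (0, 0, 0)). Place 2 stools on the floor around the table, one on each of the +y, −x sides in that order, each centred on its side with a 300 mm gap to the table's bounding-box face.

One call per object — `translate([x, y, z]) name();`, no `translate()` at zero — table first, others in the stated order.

table();
translate([192, 839, 0]) stool();
translate([-596, 137, 0]) stool();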